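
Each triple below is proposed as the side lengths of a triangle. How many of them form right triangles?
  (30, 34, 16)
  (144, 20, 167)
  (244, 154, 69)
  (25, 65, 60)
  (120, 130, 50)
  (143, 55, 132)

(30,34,16): 16²+30² = 1156 = 34² → right
(144,20,167): 20+144 ≤ 167, not a triangle
(244,154,69): 69+154 ≤ 244, not a triangle
(25,65,60): 25²+60² = 4225 = 65² → right
(120,130,50): 50²+120² = 16900 = 130² → right
(143,55,132): 55²+132² = 20449 = 143² → right
4 of the 6 are right.

4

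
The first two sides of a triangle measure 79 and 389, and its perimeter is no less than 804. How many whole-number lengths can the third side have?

132

Triangle inequality: 310 < x < 468. Perimeter ≥ 804 gives x ≥ 804 − 79 − 389 = 336.
So 336 ≤ x < 468; integers 336 through 467: 132 values.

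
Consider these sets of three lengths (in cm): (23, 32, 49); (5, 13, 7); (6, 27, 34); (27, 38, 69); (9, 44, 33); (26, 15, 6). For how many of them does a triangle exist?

(23,32,49): 23+32 > 49 → valid
(5,7,13): 5+7 ≤ 13 → not valid
(6,27,34): 6+27 ≤ 34 → not valid
(27,38,69): 27+38 ≤ 69 → not valid
(9,33,44): 9+33 ≤ 44 → not valid
(6,15,26): 6+15 ≤ 26 → not valid
1 of the 6 triples forms a triangle.

1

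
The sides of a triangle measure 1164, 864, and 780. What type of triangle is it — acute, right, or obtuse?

right

Compare the square of the longest side to the sum of squares of the other two: 780² + 864² = 1354896 = 1164².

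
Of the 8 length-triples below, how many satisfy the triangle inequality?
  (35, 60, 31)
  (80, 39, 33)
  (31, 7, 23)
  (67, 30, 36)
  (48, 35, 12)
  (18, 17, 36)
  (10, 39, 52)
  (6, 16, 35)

(31,35,60): 31+35 > 60 → valid
(33,39,80): 33+39 ≤ 80 → not valid
(7,23,31): 7+23 ≤ 31 → not valid
(30,36,67): 30+36 ≤ 67 → not valid
(12,35,48): 12+35 ≤ 48 → not valid
(17,18,36): 17+18 ≤ 36 → not valid
(10,39,52): 10+39 ≤ 52 → not valid
(6,16,35): 6+16 ≤ 35 → not valid
1 of the 8 triples forms a triangle.

1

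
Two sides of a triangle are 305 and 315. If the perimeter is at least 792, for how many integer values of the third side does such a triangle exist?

Triangle inequality: 10 < x < 620. Perimeter ≥ 792 gives x ≥ 792 − 305 − 315 = 172.
So 172 ≤ x < 620; integers 172 through 619: 448 values.

448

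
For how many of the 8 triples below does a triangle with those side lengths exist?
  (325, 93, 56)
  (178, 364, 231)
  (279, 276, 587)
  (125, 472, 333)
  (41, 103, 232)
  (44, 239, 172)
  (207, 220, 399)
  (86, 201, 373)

2

(56,93,325): 56+93 ≤ 325 → not valid
(178,231,364): 178+231 > 364 → valid
(276,279,587): 276+279 ≤ 587 → not valid
(125,333,472): 125+333 ≤ 472 → not valid
(41,103,232): 41+103 ≤ 232 → not valid
(44,172,239): 44+172 ≤ 239 → not valid
(207,220,399): 207+220 > 399 → valid
(86,201,373): 86+201 ≤ 373 → not valid
2 of the 8 triples form a triangle.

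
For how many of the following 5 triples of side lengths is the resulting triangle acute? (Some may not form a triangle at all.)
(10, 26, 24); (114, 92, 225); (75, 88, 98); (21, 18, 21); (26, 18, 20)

(10,26,24): 10²+24² = 676 = 26² → right
(114,92,225): 92+114 ≤ 225, not a triangle
(75,88,98): 75²+88² = 13369 > 9604 = 98² → acute
(21,18,21): 18²+21² = 765 > 441 = 21² → acute
(26,18,20): 18²+20² = 724 > 676 = 26² → acute
3 of the 5 are acute.

3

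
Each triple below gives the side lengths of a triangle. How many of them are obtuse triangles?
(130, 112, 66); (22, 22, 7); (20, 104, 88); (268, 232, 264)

1

(130,112,66): 66²+112² = 16900 = 130² → right
(22,22,7): 7²+22² = 533 > 484 = 22² → acute
(20,104,88): 20²+88² = 8144 < 10816 = 104² → obtuse
(268,232,264): 232²+264² = 123520 > 71824 = 268² → acute
1 of the 4 is obtuse.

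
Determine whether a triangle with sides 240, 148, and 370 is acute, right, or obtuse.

obtuse

Compare the square of the longest side to the sum of squares of the other two: 148² + 240² = 79504 < 136900 = 370².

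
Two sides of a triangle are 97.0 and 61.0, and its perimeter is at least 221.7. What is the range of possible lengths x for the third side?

63.7 ≤ x < 158.0

Triangle inequality alone gives 36.0 < x < 158.0.
The perimeter condition gives x ≥ 221.7 − 97.0 − 61.0 = 63.7.
Intersecting the two: 63.7 ≤ x < 158.0.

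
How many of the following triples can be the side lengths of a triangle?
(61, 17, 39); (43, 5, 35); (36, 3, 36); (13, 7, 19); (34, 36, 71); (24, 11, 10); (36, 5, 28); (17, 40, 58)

(17,39,61): 17+39 ≤ 61 → not valid
(5,35,43): 5+35 ≤ 43 → not valid
(3,36,36): 3+36 > 36 → valid
(7,13,19): 7+13 > 19 → valid
(34,36,71): 34+36 ≤ 71 → not valid
(10,11,24): 10+11 ≤ 24 → not valid
(5,28,36): 5+28 ≤ 36 → not valid
(17,40,58): 17+40 ≤ 58 → not valid
2 of the 8 triples form a triangle.

2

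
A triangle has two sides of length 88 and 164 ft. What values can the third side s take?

By the triangle inequality, s must be less than 88 + 164 = 252 and greater than |88 − 164| = 76.

76 < s < 252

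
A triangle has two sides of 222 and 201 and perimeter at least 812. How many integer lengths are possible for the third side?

Triangle inequality: 21 < x < 423. Perimeter ≥ 812 gives x ≥ 812 − 222 − 201 = 389.
So 389 ≤ x < 423; integers 389 through 422: 34 values.

34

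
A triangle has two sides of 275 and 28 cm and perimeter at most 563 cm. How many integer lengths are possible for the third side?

Triangle inequality: 247 < x < 303. Perimeter ≤ 563 gives x ≤ 563 − 275 − 28 = 260.
So 247 < x ≤ 260; integers 248 through 260: 13 values.

13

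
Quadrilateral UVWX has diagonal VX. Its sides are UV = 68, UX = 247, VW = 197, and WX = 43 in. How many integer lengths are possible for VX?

60

From triangle UVX: 179 < VX < 315.
From triangle WVX: 154 < VX < 240.
Intersection: 179 < VX < 240, so integers 180 through 239: 60 values.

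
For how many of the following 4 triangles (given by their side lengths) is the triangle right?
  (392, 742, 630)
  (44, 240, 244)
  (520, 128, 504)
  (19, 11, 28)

(392,742,630): 392²+630² = 550564 = 742² → right
(44,240,244): 44²+240² = 59536 = 244² → right
(520,128,504): 128²+504² = 270400 = 520² → right
(19,11,28): 11²+19² = 482 < 784 = 28² → obtuse
3 of the 4 are right.

3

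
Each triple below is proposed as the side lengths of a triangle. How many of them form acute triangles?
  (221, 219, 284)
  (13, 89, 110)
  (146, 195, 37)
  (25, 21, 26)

2

(221,219,284): 219²+221² = 96802 > 80656 = 284² → acute
(13,89,110): 13+89 ≤ 110, not a triangle
(146,195,37): 37+146 ≤ 195, not a triangle
(25,21,26): 21²+25² = 1066 > 676 = 26² → acute
2 of the 4 are acute.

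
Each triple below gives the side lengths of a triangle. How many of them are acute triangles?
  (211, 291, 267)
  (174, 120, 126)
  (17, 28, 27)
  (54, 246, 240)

(211,291,267): 211²+267² = 115810 > 84681 = 291² → acute
(174,120,126): 120²+126² = 30276 = 174² → right
(17,28,27): 17²+27² = 1018 > 784 = 28² → acute
(54,246,240): 54²+240² = 60516 = 246² → right
2 of the 4 are acute.

2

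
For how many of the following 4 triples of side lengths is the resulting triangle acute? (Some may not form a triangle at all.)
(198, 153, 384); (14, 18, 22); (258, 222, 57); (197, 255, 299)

(198,153,384): 153+198 ≤ 384, not a triangle
(14,18,22): 14²+18² = 520 > 484 = 22² → acute
(258,222,57): 57²+222² = 52533 < 66564 = 258² → obtuse
(197,255,299): 197²+255² = 103834 > 89401 = 299² → acute
2 of the 4 are acute.

2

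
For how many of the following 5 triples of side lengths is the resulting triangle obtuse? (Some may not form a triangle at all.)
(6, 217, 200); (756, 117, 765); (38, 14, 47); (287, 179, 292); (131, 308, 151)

1

(6,217,200): 6+200 ≤ 217, not a triangle
(756,117,765): 117²+756² = 585225 = 765² → right
(38,14,47): 14²+38² = 1640 < 2209 = 47² → obtuse
(287,179,292): 179²+287² = 114410 > 85264 = 292² → acute
(131,308,151): 131+151 ≤ 308, not a triangle
1 of the 5 is obtuse.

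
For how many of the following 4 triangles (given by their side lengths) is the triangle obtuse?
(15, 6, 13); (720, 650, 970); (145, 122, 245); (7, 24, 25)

(15,6,13): 6²+13² = 205 < 225 = 15² → obtuse
(720,650,970): 650²+720² = 940900 = 970² → right
(145,122,245): 122²+145² = 35909 < 60025 = 245² → obtuse
(7,24,25): 7²+24² = 625 = 25² → right
2 of the 4 are obtuse.

2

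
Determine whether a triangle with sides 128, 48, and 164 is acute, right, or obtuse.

Compare the square of the longest side to the sum of squares of the other two: 48² + 128² = 18688 < 26896 = 164².

obtuse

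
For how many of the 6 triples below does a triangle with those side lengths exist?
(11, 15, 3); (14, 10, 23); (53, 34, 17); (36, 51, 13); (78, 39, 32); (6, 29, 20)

1

(3,11,15): 3+11 ≤ 15 → not valid
(10,14,23): 10+14 > 23 → valid
(17,34,53): 17+34 ≤ 53 → not valid
(13,36,51): 13+36 ≤ 51 → not valid
(32,39,78): 32+39 ≤ 78 → not valid
(6,20,29): 6+20 ≤ 29 → not valid
1 of the 6 triples forms a triangle.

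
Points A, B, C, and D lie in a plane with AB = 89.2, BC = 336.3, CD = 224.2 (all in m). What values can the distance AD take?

The maximum is all hops collinear in one direction: 89.2 + 336.3 + 224.2 = 649.7.
The longest hop is 336.3; the others sum to 313.4. Folding the others back against it leaves at least 336.3 − 313.4 = 22.9.

22.9 ≤ AD ≤ 649.7 m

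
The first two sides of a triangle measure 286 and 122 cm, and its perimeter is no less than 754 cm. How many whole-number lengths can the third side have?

62

Triangle inequality: 164 < x < 408. Perimeter ≥ 754 gives x ≥ 754 − 286 − 122 = 346.
So 346 ≤ x < 408; integers 346 through 407: 62 values.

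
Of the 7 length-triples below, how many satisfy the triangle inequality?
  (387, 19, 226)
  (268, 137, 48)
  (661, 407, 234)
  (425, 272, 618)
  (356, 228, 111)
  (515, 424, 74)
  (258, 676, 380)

(19,226,387): 19+226 ≤ 387 → not valid
(48,137,268): 48+137 ≤ 268 → not valid
(234,407,661): 234+407 ≤ 661 → not valid
(272,425,618): 272+425 > 618 → valid
(111,228,356): 111+228 ≤ 356 → not valid
(74,424,515): 74+424 ≤ 515 → not valid
(258,380,676): 258+380 ≤ 676 → not valid
1 of the 7 triples forms a triangle.

1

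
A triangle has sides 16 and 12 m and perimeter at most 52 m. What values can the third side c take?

4 < c ≤ 24 m

Triangle inequality alone gives 4 < c < 28.
The perimeter condition gives c ≤ 52 − 16 − 12 = 24.
Intersecting the two: 4 < c ≤ 24.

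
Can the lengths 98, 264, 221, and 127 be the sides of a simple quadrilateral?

A quadrilateral exists iff every side is shorter than the sum of the others — equivalently, the longest side is less than the sum of the rest.
Longest side 264 < 446 (sum of the remaining 3), so yes.

Yes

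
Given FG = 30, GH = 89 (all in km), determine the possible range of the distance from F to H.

59 ≤ FH ≤ 119 km

By the triangle inequality, |30 − 89| ≤ FH ≤ 30 + 89.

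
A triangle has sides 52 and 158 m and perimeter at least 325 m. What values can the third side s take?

Triangle inequality alone gives 106 < s < 210.
The perimeter condition gives s ≥ 325 − 52 − 158 = 115.
Intersecting the two: 115 ≤ s < 210.

115 ≤ s < 210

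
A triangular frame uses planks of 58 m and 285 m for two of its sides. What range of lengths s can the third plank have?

227 < s < 343

By the triangle inequality, s must be less than 58 + 285 = 343 and greater than |58 − 285| = 227.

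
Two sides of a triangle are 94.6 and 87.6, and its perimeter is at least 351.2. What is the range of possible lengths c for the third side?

169.0 ≤ c < 182.2

Triangle inequality alone gives 7.0 < c < 182.2.
The perimeter condition gives c ≥ 351.2 − 94.6 − 87.6 = 169.0.
Intersecting the two: 169.0 ≤ c < 182.2.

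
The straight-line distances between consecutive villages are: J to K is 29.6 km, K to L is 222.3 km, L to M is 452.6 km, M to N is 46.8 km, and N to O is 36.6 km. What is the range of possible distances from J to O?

117.3 ≤ JO ≤ 787.9 km

The maximum is all hops collinear in one direction: 29.6 + 222.3 + 452.6 + 46.8 + 36.6 = 787.9.
The longest hop is 452.6; the others sum to 335.3. Folding the others back against it leaves at least 452.6 − 335.3 = 117.3.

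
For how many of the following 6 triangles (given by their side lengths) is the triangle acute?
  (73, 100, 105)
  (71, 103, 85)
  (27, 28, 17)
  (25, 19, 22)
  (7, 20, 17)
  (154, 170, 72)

4

(73,100,105): 73²+100² = 15329 > 11025 = 105² → acute
(71,103,85): 71²+85² = 12266 > 10609 = 103² → acute
(27,28,17): 17²+27² = 1018 > 784 = 28² → acute
(25,19,22): 19²+22² = 845 > 625 = 25² → acute
(7,20,17): 7²+17² = 338 < 400 = 20² → obtuse
(154,170,72): 72²+154² = 28900 = 170² → right
4 of the 6 are acute.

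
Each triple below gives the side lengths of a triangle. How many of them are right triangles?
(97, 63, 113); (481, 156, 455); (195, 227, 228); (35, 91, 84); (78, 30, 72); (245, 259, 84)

(97,63,113): 63²+97² = 13378 > 12769 = 113² → acute
(481,156,455): 156²+455² = 231361 = 481² → right
(195,227,228): 195²+227² = 89554 > 51984 = 228² → acute
(35,91,84): 35²+84² = 8281 = 91² → right
(78,30,72): 30²+72² = 6084 = 78² → right
(245,259,84): 84²+245² = 67081 = 259² → right
4 of the 6 are right.

4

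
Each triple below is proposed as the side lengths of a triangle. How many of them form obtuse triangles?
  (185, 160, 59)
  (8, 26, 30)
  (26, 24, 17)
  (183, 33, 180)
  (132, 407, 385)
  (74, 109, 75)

3

(185,160,59): 59²+160² = 29081 < 34225 = 185² → obtuse
(8,26,30): 8²+26² = 740 < 900 = 30² → obtuse
(26,24,17): 17²+24² = 865 > 676 = 26² → acute
(183,33,180): 33²+180² = 33489 = 183² → right
(132,407,385): 132²+385² = 165649 = 407² → right
(74,109,75): 74²+75² = 11101 < 11881 = 109² → obtuse
3 of the 6 are obtuse.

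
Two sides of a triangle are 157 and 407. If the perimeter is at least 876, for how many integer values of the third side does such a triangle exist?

252

Triangle inequality: 250 < x < 564. Perimeter ≥ 876 gives x ≥ 876 − 157 − 407 = 312.
So 312 ≤ x < 564; integers 312 through 563: 252 values.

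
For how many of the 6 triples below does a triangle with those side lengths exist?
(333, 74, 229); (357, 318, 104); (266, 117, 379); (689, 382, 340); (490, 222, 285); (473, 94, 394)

(74,229,333): 74+229 ≤ 333 → not valid
(104,318,357): 104+318 > 357 → valid
(117,266,379): 117+266 > 379 → valid
(340,382,689): 340+382 > 689 → valid
(222,285,490): 222+285 > 490 → valid
(94,394,473): 94+394 > 473 → valid
5 of the 6 triples form a triangle.

5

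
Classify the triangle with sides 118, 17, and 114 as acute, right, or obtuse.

obtuse

Compare the square of the longest side to the sum of squares of the other two: 17² + 114² = 13285 < 13924 = 118².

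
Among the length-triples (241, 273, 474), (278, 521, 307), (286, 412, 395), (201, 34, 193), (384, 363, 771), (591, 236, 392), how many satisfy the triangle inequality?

5

(241,273,474): 241+273 > 474 → valid
(278,307,521): 278+307 > 521 → valid
(286,395,412): 286+395 > 412 → valid
(34,193,201): 34+193 > 201 → valid
(363,384,771): 363+384 ≤ 771 → not valid
(236,392,591): 236+392 > 591 → valid
5 of the 6 triples form a triangle.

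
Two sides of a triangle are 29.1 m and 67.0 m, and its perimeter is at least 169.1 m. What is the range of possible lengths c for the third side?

73.0 ≤ c < 96.1

Triangle inequality alone gives 37.9 < c < 96.1.
The perimeter condition gives c ≥ 169.1 − 29.1 − 67.0 = 73.0.
Intersecting the two: 73.0 ≤ c < 96.1.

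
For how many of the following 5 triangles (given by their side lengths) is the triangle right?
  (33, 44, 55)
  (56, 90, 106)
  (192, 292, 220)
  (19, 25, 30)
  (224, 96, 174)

3

(33,44,55): 33²+44² = 3025 = 55² → right
(56,90,106): 56²+90² = 11236 = 106² → right
(192,292,220): 192²+220² = 85264 = 292² → right
(19,25,30): 19²+25² = 986 > 900 = 30² → acute
(224,96,174): 96²+174² = 39492 < 50176 = 224² → obtuse
3 of the 5 are right.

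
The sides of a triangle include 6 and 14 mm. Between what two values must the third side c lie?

8 < c < 20

By the triangle inequality, c must be less than 6 + 14 = 20 and greater than |6 − 14| = 8.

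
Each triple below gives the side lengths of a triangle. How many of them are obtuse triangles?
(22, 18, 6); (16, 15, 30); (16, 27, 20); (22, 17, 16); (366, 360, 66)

(22,18,6): 6²+18² = 360 < 484 = 22² → obtuse
(16,15,30): 15²+16² = 481 < 900 = 30² → obtuse
(16,27,20): 16²+20² = 656 < 729 = 27² → obtuse
(22,17,16): 16²+17² = 545 > 484 = 22² → acute
(366,360,66): 66²+360² = 133956 = 366² → right
3 of the 5 are obtuse.

3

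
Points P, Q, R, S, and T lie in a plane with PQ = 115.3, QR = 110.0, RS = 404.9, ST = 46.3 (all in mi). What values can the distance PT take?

The maximum is all hops collinear in one direction: 115.3 + 110.0 + 404.9 + 46.3 = 676.5.
The longest hop is 404.9; the others sum to 271.6. Folding the others back against it leaves at least 404.9 − 271.6 = 133.3.

133.3 ≤ PT ≤ 676.5 mi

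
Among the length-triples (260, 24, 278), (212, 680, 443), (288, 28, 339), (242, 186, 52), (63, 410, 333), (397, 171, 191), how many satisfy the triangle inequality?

(24,260,278): 24+260 > 278 → valid
(212,443,680): 212+443 ≤ 680 → not valid
(28,288,339): 28+288 ≤ 339 → not valid
(52,186,242): 52+186 ≤ 242 → not valid
(63,333,410): 63+333 ≤ 410 → not valid
(171,191,397): 171+191 ≤ 397 → not valid
1 of the 6 triples forms a triangle.

1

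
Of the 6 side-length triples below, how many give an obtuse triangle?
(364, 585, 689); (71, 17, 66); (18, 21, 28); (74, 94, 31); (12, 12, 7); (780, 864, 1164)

3

(364,585,689): 364²+585² = 474721 = 689² → right
(71,17,66): 17²+66² = 4645 < 5041 = 71² → obtuse
(18,21,28): 18²+21² = 765 < 784 = 28² → obtuse
(74,94,31): 31²+74² = 6437 < 8836 = 94² → obtuse
(12,12,7): 7²+12² = 193 > 144 = 12² → acute
(780,864,1164): 780²+864² = 1354896 = 1164² → right
3 of the 6 are obtuse.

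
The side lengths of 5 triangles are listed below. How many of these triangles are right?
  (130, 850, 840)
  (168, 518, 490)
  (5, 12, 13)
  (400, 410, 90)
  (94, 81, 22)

4

(130,850,840): 130²+840² = 722500 = 850² → right
(168,518,490): 168²+490² = 268324 = 518² → right
(5,12,13): 5²+12² = 169 = 13² → right
(400,410,90): 90²+400² = 168100 = 410² → right
(94,81,22): 22²+81² = 7045 < 8836 = 94² → obtuse
4 of the 5 are right.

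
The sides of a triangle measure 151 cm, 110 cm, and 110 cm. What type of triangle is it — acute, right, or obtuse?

Compare the square of the longest side to the sum of squares of the other two: 110² + 110² = 24200 > 22801 = 151².

acute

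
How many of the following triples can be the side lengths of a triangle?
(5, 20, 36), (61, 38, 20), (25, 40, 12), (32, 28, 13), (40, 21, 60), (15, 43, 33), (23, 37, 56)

(5,20,36): 5+20 ≤ 36 → not valid
(20,38,61): 20+38 ≤ 61 → not valid
(12,25,40): 12+25 ≤ 40 → not valid
(13,28,32): 13+28 > 32 → valid
(21,40,60): 21+40 > 60 → valid
(15,33,43): 15+33 > 43 → valid
(23,37,56): 23+37 > 56 → valid
4 of the 7 triples form a triangle.

4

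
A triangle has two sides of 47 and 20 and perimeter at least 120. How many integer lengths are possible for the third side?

Triangle inequality: 27 < x < 67. Perimeter ≥ 120 gives x ≥ 120 − 47 − 20 = 53.
So 53 ≤ x < 67; integers 53 through 66: 14 values.

14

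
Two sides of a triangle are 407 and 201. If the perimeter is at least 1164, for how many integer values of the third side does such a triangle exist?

Triangle inequality: 206 < x < 608. Perimeter ≥ 1164 gives x ≥ 1164 − 407 − 201 = 556.
So 556 ≤ x < 608; integers 556 through 607: 52 values.

52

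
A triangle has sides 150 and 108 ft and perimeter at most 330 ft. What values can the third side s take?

42 < s ≤ 72

Triangle inequality alone gives 42 < s < 258.
The perimeter condition gives s ≤ 330 − 150 − 108 = 72.
Intersecting the two: 42 < s ≤ 72.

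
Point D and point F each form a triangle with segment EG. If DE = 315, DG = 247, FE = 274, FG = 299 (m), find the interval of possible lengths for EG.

68 < EG < 562

From triangle DEG: |315 − 247| < EG < 315 + 247, i.e. 68 < EG < 562.
From triangle FEG: 25 < EG < 573.
Both must hold, so EG lies in the intersection.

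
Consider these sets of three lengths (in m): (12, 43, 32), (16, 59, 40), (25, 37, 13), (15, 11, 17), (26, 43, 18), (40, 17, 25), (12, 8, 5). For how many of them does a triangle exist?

6

(12,32,43): 12+32 > 43 → valid
(16,40,59): 16+40 ≤ 59 → not valid
(13,25,37): 13+25 > 37 → valid
(11,15,17): 11+15 > 17 → valid
(18,26,43): 18+26 > 43 → valid
(17,25,40): 17+25 > 40 → valid
(5,8,12): 5+8 > 12 → valid
6 of the 7 triples form a triangle.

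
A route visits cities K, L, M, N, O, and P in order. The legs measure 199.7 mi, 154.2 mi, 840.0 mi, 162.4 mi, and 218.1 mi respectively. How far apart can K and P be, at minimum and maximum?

105.6 ≤ KP ≤ 1574.4 mi

The maximum is all hops collinear in one direction: 199.7 + 154.2 + 840.0 + 162.4 + 218.1 = 1574.4.
The longest hop is 840.0; the others sum to 734.4. Folding the others back against it leaves at least 840.0 − 734.4 = 105.6.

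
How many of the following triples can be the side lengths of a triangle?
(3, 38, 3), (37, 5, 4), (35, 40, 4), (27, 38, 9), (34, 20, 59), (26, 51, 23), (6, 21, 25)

(3,3,38): 3+3 ≤ 38 → not valid
(4,5,37): 4+5 ≤ 37 → not valid
(4,35,40): 4+35 ≤ 40 → not valid
(9,27,38): 9+27 ≤ 38 → not valid
(20,34,59): 20+34 ≤ 59 → not valid
(23,26,51): 23+26 ≤ 51 → not valid
(6,21,25): 6+21 > 25 → valid
1 of the 7 triples forms a triangle.

1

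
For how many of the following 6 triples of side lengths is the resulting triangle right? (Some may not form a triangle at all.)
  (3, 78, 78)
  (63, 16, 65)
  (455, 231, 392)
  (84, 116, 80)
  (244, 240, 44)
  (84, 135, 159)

(3,78,78): 3²+78² = 6093 > 6084 = 78² → acute
(63,16,65): 16²+63² = 4225 = 65² → right
(455,231,392): 231²+392² = 207025 = 455² → right
(84,116,80): 80²+84² = 13456 = 116² → right
(244,240,44): 44²+240² = 59536 = 244² → right
(84,135,159): 84²+135² = 25281 = 159² → right
5 of the 6 are right.

5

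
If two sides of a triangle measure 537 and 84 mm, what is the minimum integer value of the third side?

454

The third side must be strictly greater than |537 − 84| = 453.
The smallest integer above 453 is 454.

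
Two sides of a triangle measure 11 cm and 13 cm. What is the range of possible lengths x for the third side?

2 < x < 24

By the triangle inequality, x must be less than 11 + 13 = 24 and greater than |11 − 13| = 2.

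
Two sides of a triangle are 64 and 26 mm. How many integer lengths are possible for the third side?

51

The third side lies in the open interval (38, 90).
Integers from 39 to 89 inclusive: 89 − 39 + 1 = 51.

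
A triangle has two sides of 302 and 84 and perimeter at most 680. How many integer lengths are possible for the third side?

76

Triangle inequality: 218 < x < 386. Perimeter ≤ 680 gives x ≤ 680 − 302 − 84 = 294.
So 218 < x ≤ 294; integers 219 through 294: 76 values.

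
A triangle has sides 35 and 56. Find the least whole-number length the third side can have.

22

The third side must be strictly greater than |35 − 56| = 21.
The smallest integer above 21 is 22.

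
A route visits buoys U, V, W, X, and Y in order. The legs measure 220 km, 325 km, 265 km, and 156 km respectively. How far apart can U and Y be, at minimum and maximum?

0 ≤ UY ≤ 966 km

The maximum is all hops collinear in one direction: 220 + 325 + 265 + 156 = 966.
The longest hop is 325; the others sum to 641. Since 325 ≤ 641, the path can fold back on itself completely, so the minimum distance is 0.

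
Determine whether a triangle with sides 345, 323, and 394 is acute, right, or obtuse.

acute

Compare the square of the longest side to the sum of squares of the other two: 323² + 345² = 223354 > 155236 = 394².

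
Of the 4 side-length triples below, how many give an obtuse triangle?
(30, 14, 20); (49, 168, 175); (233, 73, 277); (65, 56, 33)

2

(30,14,20): 14²+20² = 596 < 900 = 30² → obtuse
(49,168,175): 49²+168² = 30625 = 175² → right
(233,73,277): 73²+233² = 59618 < 76729 = 277² → obtuse
(65,56,33): 33²+56² = 4225 = 65² → right
2 of the 4 are obtuse.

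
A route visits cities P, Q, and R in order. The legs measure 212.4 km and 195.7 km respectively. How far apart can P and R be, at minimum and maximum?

16.7 ≤ PR ≤ 408.1 km

By the triangle inequality, |212.4 − 195.7| ≤ PR ≤ 212.4 + 195.7.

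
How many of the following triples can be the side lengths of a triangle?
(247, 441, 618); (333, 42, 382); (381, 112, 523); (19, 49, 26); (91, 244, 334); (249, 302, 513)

(247,441,618): 247+441 > 618 → valid
(42,333,382): 42+333 ≤ 382 → not valid
(112,381,523): 112+381 ≤ 523 → not valid
(19,26,49): 19+26 ≤ 49 → not valid
(91,244,334): 91+244 > 334 → valid
(249,302,513): 249+302 > 513 → valid
3 of the 6 triples form a triangle.

3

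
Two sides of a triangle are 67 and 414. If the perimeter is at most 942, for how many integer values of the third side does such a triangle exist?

114

Triangle inequality: 347 < x < 481. Perimeter ≤ 942 gives x ≤ 942 − 67 − 414 = 461.
So 347 < x ≤ 461; integers 348 through 461: 114 values.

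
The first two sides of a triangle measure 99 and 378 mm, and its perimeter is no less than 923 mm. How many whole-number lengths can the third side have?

31

Triangle inequality: 279 < x < 477. Perimeter ≥ 923 gives x ≥ 923 − 99 − 378 = 446.
So 446 ≤ x < 477; integers 446 through 476: 31 values.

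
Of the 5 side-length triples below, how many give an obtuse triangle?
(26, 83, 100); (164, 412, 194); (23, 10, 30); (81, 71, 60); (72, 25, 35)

(26,83,100): 26²+83² = 7565 < 10000 = 100² → obtuse
(164,412,194): 164+194 ≤ 412, not a triangle
(23,10,30): 10²+23² = 629 < 900 = 30² → obtuse
(81,71,60): 60²+71² = 8641 > 6561 = 81² → acute
(72,25,35): 25+35 ≤ 72, not a triangle
2 of the 5 are obtuse.

2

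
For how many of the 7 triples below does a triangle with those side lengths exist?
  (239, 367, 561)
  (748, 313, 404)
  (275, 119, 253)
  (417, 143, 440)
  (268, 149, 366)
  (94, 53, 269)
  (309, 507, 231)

(239,367,561): 239+367 > 561 → valid
(313,404,748): 313+404 ≤ 748 → not valid
(119,253,275): 119+253 > 275 → valid
(143,417,440): 143+417 > 440 → valid
(149,268,366): 149+268 > 366 → valid
(53,94,269): 53+94 ≤ 269 → not valid
(231,309,507): 231+309 > 507 → valid
5 of the 7 triples form a triangle.

5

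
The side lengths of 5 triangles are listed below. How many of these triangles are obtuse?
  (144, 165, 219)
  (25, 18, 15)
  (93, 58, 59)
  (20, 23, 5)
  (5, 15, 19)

4

(144,165,219): 144²+165² = 47961 = 219² → right
(25,18,15): 15²+18² = 549 < 625 = 25² → obtuse
(93,58,59): 58²+59² = 6845 < 8649 = 93² → obtuse
(20,23,5): 5²+20² = 425 < 529 = 23² → obtuse
(5,15,19): 5²+15² = 250 < 361 = 19² → obtuse
4 of the 5 are obtuse.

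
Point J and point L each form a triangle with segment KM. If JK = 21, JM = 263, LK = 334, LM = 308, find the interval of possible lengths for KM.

242 < KM < 284

From triangle JKM: |21 − 263| < KM < 21 + 263, i.e. 242 < KM < 284.
From triangle LKM: 26 < KM < 642.
Both must hold, so KM lies in the intersection.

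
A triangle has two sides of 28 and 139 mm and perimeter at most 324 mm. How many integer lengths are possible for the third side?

Triangle inequality: 111 < x < 167. Perimeter ≤ 324 gives x ≤ 324 − 28 − 139 = 157.
So 111 < x ≤ 157; integers 112 through 157: 46 values.

46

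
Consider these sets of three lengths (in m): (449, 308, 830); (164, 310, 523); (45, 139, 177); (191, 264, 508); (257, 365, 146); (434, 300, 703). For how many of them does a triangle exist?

3

(308,449,830): 308+449 ≤ 830 → not valid
(164,310,523): 164+310 ≤ 523 → not valid
(45,139,177): 45+139 > 177 → valid
(191,264,508): 191+264 ≤ 508 → not valid
(146,257,365): 146+257 > 365 → valid
(300,434,703): 300+434 > 703 → valid
3 of the 6 triples form a triangle.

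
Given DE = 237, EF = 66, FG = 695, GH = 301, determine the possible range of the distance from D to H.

91 ≤ DH ≤ 1299

The maximum is all hops collinear in one direction: 237 + 66 + 695 + 301 = 1299.
The longest hop is 695; the others sum to 604. Folding the others back against it leaves at least 695 − 604 = 91.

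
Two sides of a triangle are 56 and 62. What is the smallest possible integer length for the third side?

The third side must be strictly greater than |56 − 62| = 6.
The smallest integer above 6 is 7.

7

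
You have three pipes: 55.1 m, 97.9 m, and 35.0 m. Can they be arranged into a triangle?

The longest side is 97.9, but the other two sum to only 90.1.
90.1 < 97.9, so the triangle inequality fails.

No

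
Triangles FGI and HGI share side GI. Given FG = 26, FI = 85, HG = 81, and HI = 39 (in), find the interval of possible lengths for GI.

59 < GI < 111

From triangle FGI: |26 − 85| < GI < 26 + 85, i.e. 59 < GI < 111.
From triangle HGI: 42 < GI < 120.
Both must hold, so GI lies in the intersection.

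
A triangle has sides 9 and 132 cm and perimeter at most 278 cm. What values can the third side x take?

Triangle inequality alone gives 123 < x < 141.
The perimeter condition gives x ≤ 278 − 9 − 132 = 137.
Intersecting the two: 123 < x ≤ 137.

123 < x ≤ 137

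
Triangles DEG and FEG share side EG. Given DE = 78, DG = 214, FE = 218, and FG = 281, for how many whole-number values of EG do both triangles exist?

155

From triangle DEG: 136 < EG < 292.
From triangle FEG: 63 < EG < 499.
Intersection: 136 < EG < 292, so integers 137 through 291: 155 values.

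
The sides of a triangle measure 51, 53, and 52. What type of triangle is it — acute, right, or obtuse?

acute

Compare the square of the longest side to the sum of squares of the other two: 51² + 52² = 5305 > 2809 = 53².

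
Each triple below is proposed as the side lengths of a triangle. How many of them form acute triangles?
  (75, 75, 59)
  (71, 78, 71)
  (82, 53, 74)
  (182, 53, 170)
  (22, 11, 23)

(75,75,59): 59²+75² = 9106 > 5625 = 75² → acute
(71,78,71): 71²+71² = 10082 > 6084 = 78² → acute
(82,53,74): 53²+74² = 8285 > 6724 = 82² → acute
(182,53,170): 53²+170² = 31709 < 33124 = 182² → obtuse
(22,11,23): 11²+22² = 605 > 529 = 23² → acute
4 of the 5 are acute.

4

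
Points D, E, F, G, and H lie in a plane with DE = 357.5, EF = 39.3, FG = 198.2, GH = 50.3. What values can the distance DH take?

69.7 ≤ DH ≤ 645.3

The maximum is all hops collinear in one direction: 357.5 + 39.3 + 198.2 + 50.3 = 645.3.
The longest hop is 357.5; the others sum to 287.8. Folding the others back against it leaves at least 357.5 − 287.8 = 69.7.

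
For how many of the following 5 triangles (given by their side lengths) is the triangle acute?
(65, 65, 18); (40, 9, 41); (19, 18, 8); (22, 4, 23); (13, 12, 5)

2

(65,65,18): 18²+65² = 4549 > 4225 = 65² → acute
(40,9,41): 9²+40² = 1681 = 41² → right
(19,18,8): 8²+18² = 388 > 361 = 19² → acute
(22,4,23): 4²+22² = 500 < 529 = 23² → obtuse
(13,12,5): 5²+12² = 169 = 13² → right
2 of the 5 are acute.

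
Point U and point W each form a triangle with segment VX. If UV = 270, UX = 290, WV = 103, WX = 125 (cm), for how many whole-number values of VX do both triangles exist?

205

From triangle UVX: 20 < VX < 560.
From triangle WVX: 22 < VX < 228.
Intersection: 22 < VX < 228, so integers 23 through 227: 205 values.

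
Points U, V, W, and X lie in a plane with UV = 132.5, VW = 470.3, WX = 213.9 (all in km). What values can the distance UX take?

123.9 ≤ UX ≤ 816.7 km

The maximum is all hops collinear in one direction: 132.5 + 470.3 + 213.9 = 816.7.
The longest hop is 470.3; the others sum to 346.4. Folding the others back against it leaves at least 470.3 − 346.4 = 123.9.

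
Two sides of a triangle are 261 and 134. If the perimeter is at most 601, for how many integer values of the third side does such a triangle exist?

79

Triangle inequality: 127 < x < 395. Perimeter ≤ 601 gives x ≤ 601 − 261 − 134 = 206.
So 127 < x ≤ 206; integers 128 through 206: 79 values.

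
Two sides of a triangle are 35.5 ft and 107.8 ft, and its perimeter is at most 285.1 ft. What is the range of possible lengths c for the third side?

72.3 < c ≤ 141.8

Triangle inequality alone gives 72.3 < c < 143.3.
The perimeter condition gives c ≤ 285.1 − 35.5 − 107.8 = 141.8.
Intersecting the two: 72.3 < c ≤ 141.8.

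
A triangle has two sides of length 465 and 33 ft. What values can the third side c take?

By the triangle inequality, c must be less than 465 + 33 = 498 and greater than |465 − 33| = 432.

432 < c < 498 (ft)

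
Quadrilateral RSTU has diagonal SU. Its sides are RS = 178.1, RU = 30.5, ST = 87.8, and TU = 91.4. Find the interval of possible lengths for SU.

147.6 < SU < 179.2

From triangle RSU: |178.1 − 30.5| < SU < 178.1 + 30.5, i.e. 147.6 < SU < 208.6.
From triangle TSU: 3.6 < SU < 179.2.
Both must hold, so SU lies in the intersection.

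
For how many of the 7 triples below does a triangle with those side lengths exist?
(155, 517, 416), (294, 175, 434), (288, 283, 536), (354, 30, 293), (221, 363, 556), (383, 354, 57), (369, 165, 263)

6

(155,416,517): 155+416 > 517 → valid
(175,294,434): 175+294 > 434 → valid
(283,288,536): 283+288 > 536 → valid
(30,293,354): 30+293 ≤ 354 → not valid
(221,363,556): 221+363 > 556 → valid
(57,354,383): 57+354 > 383 → valid
(165,263,369): 165+263 > 369 → valid
6 of the 7 triples form a triangle.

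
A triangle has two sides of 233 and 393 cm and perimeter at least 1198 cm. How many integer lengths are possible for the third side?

Triangle inequality: 160 < x < 626. Perimeter ≥ 1198 gives x ≥ 1198 − 233 − 393 = 572.
So 572 ≤ x < 626; integers 572 through 625: 54 values.

54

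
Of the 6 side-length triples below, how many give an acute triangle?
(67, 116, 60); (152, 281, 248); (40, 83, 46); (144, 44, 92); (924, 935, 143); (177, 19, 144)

(67,116,60): 60²+67² = 8089 < 13456 = 116² → obtuse
(152,281,248): 152²+248² = 84608 > 78961 = 281² → acute
(40,83,46): 40²+46² = 3716 < 6889 = 83² → obtuse
(144,44,92): 44+92 ≤ 144, not a triangle
(924,935,143): 143²+924² = 874225 = 935² → right
(177,19,144): 19+144 ≤ 177, not a triangle
1 of the 6 is acute.

1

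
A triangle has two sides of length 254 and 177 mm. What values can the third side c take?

By the triangle inequality, c must be less than 254 + 177 = 431 and greater than |254 − 177| = 77.

77 < c < 431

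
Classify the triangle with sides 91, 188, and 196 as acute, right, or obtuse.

Compare the square of the longest side to the sum of squares of the other two: 91² + 188² = 43625 > 38416 = 196².

acute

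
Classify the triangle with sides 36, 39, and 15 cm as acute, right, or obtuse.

Compare the square of the longest side to the sum of squares of the other two: 15² + 36² = 1521 = 39².

right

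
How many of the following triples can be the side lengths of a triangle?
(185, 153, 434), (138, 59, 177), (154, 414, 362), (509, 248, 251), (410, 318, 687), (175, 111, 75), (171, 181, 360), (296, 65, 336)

5

(153,185,434): 153+185 ≤ 434 → not valid
(59,138,177): 59+138 > 177 → valid
(154,362,414): 154+362 > 414 → valid
(248,251,509): 248+251 ≤ 509 → not valid
(318,410,687): 318+410 > 687 → valid
(75,111,175): 75+111 > 175 → valid
(171,181,360): 171+181 ≤ 360 → not valid
(65,296,336): 65+296 > 336 → valid
5 of the 8 triples form a triangle.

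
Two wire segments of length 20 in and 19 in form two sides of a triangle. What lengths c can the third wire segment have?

By the triangle inequality, c must be less than 20 + 19 = 39 and greater than |20 − 19| = 1.

1 < c < 39 (in)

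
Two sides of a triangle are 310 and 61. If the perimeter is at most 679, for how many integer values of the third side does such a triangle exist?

Triangle inequality: 249 < x < 371. Perimeter ≤ 679 gives x ≤ 679 − 310 − 61 = 308.
So 249 < x ≤ 308; integers 250 through 308: 59 values.

59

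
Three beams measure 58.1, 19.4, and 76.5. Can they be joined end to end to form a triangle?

Yes

The longest side is 76.5, and the other two sum to 77.5.
Since 77.5 > 76.5, the triangle inequality holds.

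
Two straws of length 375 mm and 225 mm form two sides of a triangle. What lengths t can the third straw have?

150 < t < 600 (mm)

By the triangle inequality, t must be less than 375 + 225 = 600 and greater than |375 − 225| = 150.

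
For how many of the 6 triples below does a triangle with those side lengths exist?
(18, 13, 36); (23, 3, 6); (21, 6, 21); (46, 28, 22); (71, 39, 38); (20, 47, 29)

4

(13,18,36): 13+18 ≤ 36 → not valid
(3,6,23): 3+6 ≤ 23 → not valid
(6,21,21): 6+21 > 21 → valid
(22,28,46): 22+28 > 46 → valid
(38,39,71): 38+39 > 71 → valid
(20,29,47): 20+29 > 47 → valid
4 of the 6 triples form a triangle.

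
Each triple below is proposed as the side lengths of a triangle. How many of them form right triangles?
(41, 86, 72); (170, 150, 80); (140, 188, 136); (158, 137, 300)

1

(41,86,72): 41²+72² = 6865 < 7396 = 86² → obtuse
(170,150,80): 80²+150² = 28900 = 170² → right
(140,188,136): 136²+140² = 38096 > 35344 = 188² → acute
(158,137,300): 137+158 ≤ 300, not a triangle
1 of the 4 is right.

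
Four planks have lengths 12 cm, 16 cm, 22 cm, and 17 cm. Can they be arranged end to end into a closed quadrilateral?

Yes

A quadrilateral exists iff every side is shorter than the sum of the others — equivalently, the longest side is less than the sum of the rest.
Longest side 22 < 45 (sum of the remaining 3), so yes.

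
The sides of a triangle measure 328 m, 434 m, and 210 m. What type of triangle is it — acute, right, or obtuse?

obtuse

Compare the square of the longest side to the sum of squares of the other two: 210² + 328² = 151684 < 188356 = 434².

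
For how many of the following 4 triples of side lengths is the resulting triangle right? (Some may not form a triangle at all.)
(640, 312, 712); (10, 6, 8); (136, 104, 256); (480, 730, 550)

(640,312,712): 312²+640² = 506944 = 712² → right
(10,6,8): 6²+8² = 100 = 10² → right
(136,104,256): 104+136 ≤ 256, not a triangle
(480,730,550): 480²+550² = 532900 = 730² → right
3 of the 4 are right.

3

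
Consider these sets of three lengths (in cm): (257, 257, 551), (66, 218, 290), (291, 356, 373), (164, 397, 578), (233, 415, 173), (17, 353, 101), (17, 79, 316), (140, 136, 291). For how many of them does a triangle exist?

(257,257,551): 257+257 ≤ 551 → not valid
(66,218,290): 66+218 ≤ 290 → not valid
(291,356,373): 291+356 > 373 → valid
(164,397,578): 164+397 ≤ 578 → not valid
(173,233,415): 173+233 ≤ 415 → not valid
(17,101,353): 17+101 ≤ 353 → not valid
(17,79,316): 17+79 ≤ 316 → not valid
(136,140,291): 136+140 ≤ 291 → not valid
1 of the 8 triples forms a triangle.

1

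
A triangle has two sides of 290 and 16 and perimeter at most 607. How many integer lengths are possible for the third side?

Triangle inequality: 274 < x < 306. Perimeter ≤ 607 gives x ≤ 607 − 290 − 16 = 301.
So 274 < x ≤ 301; integers 275 through 301: 27 values.

27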